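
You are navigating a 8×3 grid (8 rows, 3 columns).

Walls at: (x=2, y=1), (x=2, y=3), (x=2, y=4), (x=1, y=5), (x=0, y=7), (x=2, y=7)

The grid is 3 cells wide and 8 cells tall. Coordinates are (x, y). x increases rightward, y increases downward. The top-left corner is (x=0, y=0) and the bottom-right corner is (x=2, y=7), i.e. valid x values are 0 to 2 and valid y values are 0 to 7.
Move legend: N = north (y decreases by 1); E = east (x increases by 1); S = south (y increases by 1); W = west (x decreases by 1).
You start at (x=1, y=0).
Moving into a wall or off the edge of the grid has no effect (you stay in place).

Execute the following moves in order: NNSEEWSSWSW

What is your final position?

Start: (x=1, y=0)
  N (north): blocked, stay at (x=1, y=0)
  N (north): blocked, stay at (x=1, y=0)
  S (south): (x=1, y=0) -> (x=1, y=1)
  E (east): blocked, stay at (x=1, y=1)
  E (east): blocked, stay at (x=1, y=1)
  W (west): (x=1, y=1) -> (x=0, y=1)
  S (south): (x=0, y=1) -> (x=0, y=2)
  S (south): (x=0, y=2) -> (x=0, y=3)
  W (west): blocked, stay at (x=0, y=3)
  S (south): (x=0, y=3) -> (x=0, y=4)
  W (west): blocked, stay at (x=0, y=4)
Final: (x=0, y=4)

Answer: Final position: (x=0, y=4)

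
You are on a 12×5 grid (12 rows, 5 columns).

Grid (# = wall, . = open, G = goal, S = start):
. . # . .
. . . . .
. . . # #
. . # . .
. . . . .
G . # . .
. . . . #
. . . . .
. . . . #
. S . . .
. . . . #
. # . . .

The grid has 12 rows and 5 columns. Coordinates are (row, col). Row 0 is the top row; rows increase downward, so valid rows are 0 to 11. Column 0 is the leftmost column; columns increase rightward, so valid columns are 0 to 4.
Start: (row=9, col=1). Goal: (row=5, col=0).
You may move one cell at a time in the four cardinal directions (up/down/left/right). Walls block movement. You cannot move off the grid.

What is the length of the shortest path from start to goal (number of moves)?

BFS from (row=9, col=1) until reaching (row=5, col=0):
  Distance 0: (row=9, col=1)
  Distance 1: (row=8, col=1), (row=9, col=0), (row=9, col=2), (row=10, col=1)
  Distance 2: (row=7, col=1), (row=8, col=0), (row=8, col=2), (row=9, col=3), (row=10, col=0), (row=10, col=2)
  Distance 3: (row=6, col=1), (row=7, col=0), (row=7, col=2), (row=8, col=3), (row=9, col=4), (row=10, col=3), (row=11, col=0), (row=11, col=2)
  Distance 4: (row=5, col=1), (row=6, col=0), (row=6, col=2), (row=7, col=3), (row=11, col=3)
  Distance 5: (row=4, col=1), (row=5, col=0), (row=6, col=3), (row=7, col=4), (row=11, col=4)  <- goal reached here
One shortest path (5 moves): (row=9, col=1) -> (row=9, col=0) -> (row=8, col=0) -> (row=7, col=0) -> (row=6, col=0) -> (row=5, col=0)

Answer: Shortest path length: 5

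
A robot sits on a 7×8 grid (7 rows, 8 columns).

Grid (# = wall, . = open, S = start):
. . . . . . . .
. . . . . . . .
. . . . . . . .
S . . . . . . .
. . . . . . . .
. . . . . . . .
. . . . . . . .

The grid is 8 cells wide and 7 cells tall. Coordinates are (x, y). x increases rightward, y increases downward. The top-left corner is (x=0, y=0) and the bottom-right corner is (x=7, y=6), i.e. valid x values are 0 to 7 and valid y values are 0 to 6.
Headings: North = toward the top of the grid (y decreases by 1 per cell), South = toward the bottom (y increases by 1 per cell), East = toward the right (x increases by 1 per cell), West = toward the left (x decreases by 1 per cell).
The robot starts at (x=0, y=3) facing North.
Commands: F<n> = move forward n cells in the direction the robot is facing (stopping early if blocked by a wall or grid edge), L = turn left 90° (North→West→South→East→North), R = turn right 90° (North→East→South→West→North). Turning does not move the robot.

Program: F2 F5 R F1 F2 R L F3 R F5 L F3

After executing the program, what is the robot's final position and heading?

Start: (x=0, y=3), facing North
  F2: move forward 2, now at (x=0, y=1)
  F5: move forward 1/5 (blocked), now at (x=0, y=0)
  R: turn right, now facing East
  F1: move forward 1, now at (x=1, y=0)
  F2: move forward 2, now at (x=3, y=0)
  R: turn right, now facing South
  L: turn left, now facing East
  F3: move forward 3, now at (x=6, y=0)
  R: turn right, now facing South
  F5: move forward 5, now at (x=6, y=5)
  L: turn left, now facing East
  F3: move forward 1/3 (blocked), now at (x=7, y=5)
Final: (x=7, y=5), facing East

Answer: Final position: (x=7, y=5), facing East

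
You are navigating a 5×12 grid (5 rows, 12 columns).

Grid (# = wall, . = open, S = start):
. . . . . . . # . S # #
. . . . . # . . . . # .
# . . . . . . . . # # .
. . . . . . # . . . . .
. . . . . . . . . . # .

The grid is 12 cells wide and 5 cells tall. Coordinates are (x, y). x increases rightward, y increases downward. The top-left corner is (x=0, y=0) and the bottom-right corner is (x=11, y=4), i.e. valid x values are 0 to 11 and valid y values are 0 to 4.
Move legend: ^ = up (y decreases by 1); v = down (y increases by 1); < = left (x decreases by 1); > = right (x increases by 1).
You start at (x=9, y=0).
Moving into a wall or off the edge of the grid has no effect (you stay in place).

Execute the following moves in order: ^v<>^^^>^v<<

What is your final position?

Start: (x=9, y=0)
  ^ (up): blocked, stay at (x=9, y=0)
  v (down): (x=9, y=0) -> (x=9, y=1)
  < (left): (x=9, y=1) -> (x=8, y=1)
  > (right): (x=8, y=1) -> (x=9, y=1)
  ^ (up): (x=9, y=1) -> (x=9, y=0)
  ^ (up): blocked, stay at (x=9, y=0)
  ^ (up): blocked, stay at (x=9, y=0)
  > (right): blocked, stay at (x=9, y=0)
  ^ (up): blocked, stay at (x=9, y=0)
  v (down): (x=9, y=0) -> (x=9, y=1)
  < (left): (x=9, y=1) -> (x=8, y=1)
  < (left): (x=8, y=1) -> (x=7, y=1)
Final: (x=7, y=1)

Answer: Final position: (x=7, y=1)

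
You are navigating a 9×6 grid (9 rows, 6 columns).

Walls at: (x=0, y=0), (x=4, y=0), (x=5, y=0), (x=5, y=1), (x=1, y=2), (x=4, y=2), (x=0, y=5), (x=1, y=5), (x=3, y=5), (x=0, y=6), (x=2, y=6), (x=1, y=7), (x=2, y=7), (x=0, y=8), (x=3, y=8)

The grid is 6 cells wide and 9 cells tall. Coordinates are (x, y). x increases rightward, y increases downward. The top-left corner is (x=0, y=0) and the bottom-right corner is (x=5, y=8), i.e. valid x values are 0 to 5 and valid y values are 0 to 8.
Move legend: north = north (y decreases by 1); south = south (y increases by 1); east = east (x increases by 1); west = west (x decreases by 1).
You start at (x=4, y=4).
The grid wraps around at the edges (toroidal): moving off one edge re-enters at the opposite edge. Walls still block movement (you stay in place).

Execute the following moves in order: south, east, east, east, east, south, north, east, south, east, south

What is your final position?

Start: (x=4, y=4)
  south (south): (x=4, y=4) -> (x=4, y=5)
  east (east): (x=4, y=5) -> (x=5, y=5)
  [×3]east (east): blocked, stay at (x=5, y=5)
  south (south): (x=5, y=5) -> (x=5, y=6)
  north (north): (x=5, y=6) -> (x=5, y=5)
  east (east): blocked, stay at (x=5, y=5)
  south (south): (x=5, y=5) -> (x=5, y=6)
  east (east): blocked, stay at (x=5, y=6)
  south (south): (x=5, y=6) -> (x=5, y=7)
Final: (x=5, y=7)

Answer: Final position: (x=5, y=7)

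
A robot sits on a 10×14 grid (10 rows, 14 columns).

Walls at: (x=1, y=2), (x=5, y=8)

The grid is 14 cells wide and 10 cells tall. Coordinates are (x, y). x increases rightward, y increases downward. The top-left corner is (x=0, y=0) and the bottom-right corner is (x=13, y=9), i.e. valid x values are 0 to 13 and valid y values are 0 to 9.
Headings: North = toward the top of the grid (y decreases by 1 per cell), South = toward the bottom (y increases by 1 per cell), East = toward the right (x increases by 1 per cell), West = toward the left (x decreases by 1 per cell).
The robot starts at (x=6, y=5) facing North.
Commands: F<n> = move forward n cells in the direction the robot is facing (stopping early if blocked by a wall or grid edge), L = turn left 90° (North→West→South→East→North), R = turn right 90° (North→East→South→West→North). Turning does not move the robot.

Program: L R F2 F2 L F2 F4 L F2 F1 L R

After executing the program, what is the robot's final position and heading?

Start: (x=6, y=5), facing North
  L: turn left, now facing West
  R: turn right, now facing North
  F2: move forward 2, now at (x=6, y=3)
  F2: move forward 2, now at (x=6, y=1)
  L: turn left, now facing West
  F2: move forward 2, now at (x=4, y=1)
  F4: move forward 4, now at (x=0, y=1)
  L: turn left, now facing South
  F2: move forward 2, now at (x=0, y=3)
  F1: move forward 1, now at (x=0, y=4)
  L: turn left, now facing East
  R: turn right, now facing South
Final: (x=0, y=4), facing South

Answer: Final position: (x=0, y=4), facing South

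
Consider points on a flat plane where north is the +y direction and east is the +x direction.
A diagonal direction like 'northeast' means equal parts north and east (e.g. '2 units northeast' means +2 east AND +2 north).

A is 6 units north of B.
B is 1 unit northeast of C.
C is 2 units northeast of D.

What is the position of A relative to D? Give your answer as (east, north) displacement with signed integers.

Answer: A is at (east=3, north=9) relative to D.

Derivation:
Place D at the origin (east=0, north=0).
  C is 2 units northeast of D: delta (east=+2, north=+2); C at (east=2, north=2).
  B is 1 unit northeast of C: delta (east=+1, north=+1); B at (east=3, north=3).
  A is 6 units north of B: delta (east=+0, north=+6); A at (east=3, north=9).
Therefore A relative to D: (east=3, north=9).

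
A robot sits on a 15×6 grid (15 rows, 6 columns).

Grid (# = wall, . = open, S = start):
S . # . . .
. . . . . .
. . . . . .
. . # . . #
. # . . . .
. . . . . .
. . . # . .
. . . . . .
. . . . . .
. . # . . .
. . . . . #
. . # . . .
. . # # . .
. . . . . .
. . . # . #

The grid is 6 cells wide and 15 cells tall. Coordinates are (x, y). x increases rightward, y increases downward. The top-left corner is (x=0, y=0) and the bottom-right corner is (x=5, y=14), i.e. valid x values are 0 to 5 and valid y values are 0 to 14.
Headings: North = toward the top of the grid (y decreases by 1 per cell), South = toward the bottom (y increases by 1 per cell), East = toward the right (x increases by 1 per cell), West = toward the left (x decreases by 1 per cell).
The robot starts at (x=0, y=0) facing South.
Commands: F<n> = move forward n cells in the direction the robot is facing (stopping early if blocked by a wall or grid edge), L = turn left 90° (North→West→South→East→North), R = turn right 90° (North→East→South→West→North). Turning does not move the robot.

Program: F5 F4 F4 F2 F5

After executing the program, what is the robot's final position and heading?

Answer: Final position: (x=0, y=14), facing South

Derivation:
Start: (x=0, y=0), facing South
  F5: move forward 5, now at (x=0, y=5)
  F4: move forward 4, now at (x=0, y=9)
  F4: move forward 4, now at (x=0, y=13)
  F2: move forward 1/2 (blocked), now at (x=0, y=14)
  F5: move forward 0/5 (blocked), now at (x=0, y=14)
Final: (x=0, y=14), facing South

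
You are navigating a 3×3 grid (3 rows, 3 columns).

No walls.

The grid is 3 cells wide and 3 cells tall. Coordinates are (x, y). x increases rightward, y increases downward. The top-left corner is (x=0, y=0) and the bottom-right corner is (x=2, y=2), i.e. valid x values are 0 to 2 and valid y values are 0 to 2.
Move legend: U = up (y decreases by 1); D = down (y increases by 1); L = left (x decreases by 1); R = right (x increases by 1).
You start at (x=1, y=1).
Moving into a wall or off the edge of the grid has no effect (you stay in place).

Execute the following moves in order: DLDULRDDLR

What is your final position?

Start: (x=1, y=1)
  D (down): (x=1, y=1) -> (x=1, y=2)
  L (left): (x=1, y=2) -> (x=0, y=2)
  D (down): blocked, stay at (x=0, y=2)
  U (up): (x=0, y=2) -> (x=0, y=1)
  L (left): blocked, stay at (x=0, y=1)
  R (right): (x=0, y=1) -> (x=1, y=1)
  D (down): (x=1, y=1) -> (x=1, y=2)
  D (down): blocked, stay at (x=1, y=2)
  L (left): (x=1, y=2) -> (x=0, y=2)
  R (right): (x=0, y=2) -> (x=1, y=2)
Final: (x=1, y=2)

Answer: Final position: (x=1, y=2)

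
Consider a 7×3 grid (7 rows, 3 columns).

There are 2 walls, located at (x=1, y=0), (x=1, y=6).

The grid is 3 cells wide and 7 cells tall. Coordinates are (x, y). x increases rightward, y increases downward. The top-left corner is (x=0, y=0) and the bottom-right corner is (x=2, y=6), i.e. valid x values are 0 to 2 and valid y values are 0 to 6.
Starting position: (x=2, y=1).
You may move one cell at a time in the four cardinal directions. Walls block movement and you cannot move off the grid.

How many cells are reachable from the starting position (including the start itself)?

BFS flood-fill from (x=2, y=1):
  Distance 0: (x=2, y=1)
  Distance 1: (x=2, y=0), (x=1, y=1), (x=2, y=2)
  Distance 2: (x=0, y=1), (x=1, y=2), (x=2, y=3)
  Distance 3: (x=0, y=0), (x=0, y=2), (x=1, y=3), (x=2, y=4)
  Distance 4: (x=0, y=3), (x=1, y=4), (x=2, y=5)
  Distance 5: (x=0, y=4), (x=1, y=5), (x=2, y=6)
  Distance 6: (x=0, y=5)
  Distance 7: (x=0, y=6)
Total reachable: 19 (grid has 19 open cells total)

Answer: Reachable cells: 19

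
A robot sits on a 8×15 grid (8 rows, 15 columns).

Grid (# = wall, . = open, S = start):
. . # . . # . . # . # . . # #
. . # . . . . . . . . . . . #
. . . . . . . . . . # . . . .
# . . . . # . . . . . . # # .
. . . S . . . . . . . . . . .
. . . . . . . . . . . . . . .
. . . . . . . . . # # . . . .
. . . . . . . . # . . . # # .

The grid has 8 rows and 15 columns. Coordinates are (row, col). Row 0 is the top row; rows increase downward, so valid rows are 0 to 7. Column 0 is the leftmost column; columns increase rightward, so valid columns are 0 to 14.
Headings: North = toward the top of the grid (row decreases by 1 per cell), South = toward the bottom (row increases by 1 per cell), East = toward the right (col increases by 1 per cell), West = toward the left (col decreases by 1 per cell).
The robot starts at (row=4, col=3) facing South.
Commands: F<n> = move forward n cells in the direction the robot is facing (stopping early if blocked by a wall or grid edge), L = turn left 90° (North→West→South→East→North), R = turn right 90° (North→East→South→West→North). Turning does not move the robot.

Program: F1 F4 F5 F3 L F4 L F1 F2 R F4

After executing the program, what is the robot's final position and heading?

Answer: Final position: (row=4, col=11), facing East

Derivation:
Start: (row=4, col=3), facing South
  F1: move forward 1, now at (row=5, col=3)
  F4: move forward 2/4 (blocked), now at (row=7, col=3)
  F5: move forward 0/5 (blocked), now at (row=7, col=3)
  F3: move forward 0/3 (blocked), now at (row=7, col=3)
  L: turn left, now facing East
  F4: move forward 4, now at (row=7, col=7)
  L: turn left, now facing North
  F1: move forward 1, now at (row=6, col=7)
  F2: move forward 2, now at (row=4, col=7)
  R: turn right, now facing East
  F4: move forward 4, now at (row=4, col=11)
Final: (row=4, col=11), facing East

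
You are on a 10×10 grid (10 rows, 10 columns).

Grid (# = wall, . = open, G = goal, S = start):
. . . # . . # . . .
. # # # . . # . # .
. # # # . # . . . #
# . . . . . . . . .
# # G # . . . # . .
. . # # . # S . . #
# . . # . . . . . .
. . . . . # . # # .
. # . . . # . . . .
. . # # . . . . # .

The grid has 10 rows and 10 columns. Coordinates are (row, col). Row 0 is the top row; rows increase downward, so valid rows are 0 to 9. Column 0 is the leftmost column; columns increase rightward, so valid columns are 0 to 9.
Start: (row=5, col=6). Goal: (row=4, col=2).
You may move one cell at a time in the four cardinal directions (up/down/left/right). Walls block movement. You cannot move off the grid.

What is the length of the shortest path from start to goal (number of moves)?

Answer: Shortest path length: 7

Derivation:
BFS from (row=5, col=6) until reaching (row=4, col=2):
  Distance 0: (row=5, col=6)
  Distance 1: (row=4, col=6), (row=5, col=7), (row=6, col=6)
  Distance 2: (row=3, col=6), (row=4, col=5), (row=5, col=8), (row=6, col=5), (row=6, col=7), (row=7, col=6)
  Distance 3: (row=2, col=6), (row=3, col=5), (row=3, col=7), (row=4, col=4), (row=4, col=8), (row=6, col=4), (row=6, col=8), (row=8, col=6)
  Distance 4: (row=2, col=7), (row=3, col=4), (row=3, col=8), (row=4, col=9), (row=5, col=4), (row=6, col=9), (row=7, col=4), (row=8, col=7), (row=9, col=6)
  Distance 5: (row=1, col=7), (row=2, col=4), (row=2, col=8), (row=3, col=3), (row=3, col=9), (row=7, col=3), (row=7, col=9), (row=8, col=4), (row=8, col=8), (row=9, col=5), (row=9, col=7)
  Distance 6: (row=0, col=7), (row=1, col=4), (row=3, col=2), (row=7, col=2), (row=8, col=3), (row=8, col=9), (row=9, col=4)
  Distance 7: (row=0, col=4), (row=0, col=8), (row=1, col=5), (row=3, col=1), (row=4, col=2), (row=6, col=2), (row=7, col=1), (row=8, col=2), (row=9, col=9)  <- goal reached here
One shortest path (7 moves): (row=5, col=6) -> (row=4, col=6) -> (row=4, col=5) -> (row=4, col=4) -> (row=3, col=4) -> (row=3, col=3) -> (row=3, col=2) -> (row=4, col=2)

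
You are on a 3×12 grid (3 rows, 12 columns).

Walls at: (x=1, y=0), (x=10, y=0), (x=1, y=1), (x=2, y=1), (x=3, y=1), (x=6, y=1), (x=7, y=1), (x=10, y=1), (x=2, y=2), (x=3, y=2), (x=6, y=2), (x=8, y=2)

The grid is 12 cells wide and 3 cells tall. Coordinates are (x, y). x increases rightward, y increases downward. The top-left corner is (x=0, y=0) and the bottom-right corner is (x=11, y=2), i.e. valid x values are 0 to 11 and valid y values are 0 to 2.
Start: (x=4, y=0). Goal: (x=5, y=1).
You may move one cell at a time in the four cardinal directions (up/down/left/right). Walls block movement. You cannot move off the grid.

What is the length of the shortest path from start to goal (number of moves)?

Answer: Shortest path length: 2

Derivation:
BFS from (x=4, y=0) until reaching (x=5, y=1):
  Distance 0: (x=4, y=0)
  Distance 1: (x=3, y=0), (x=5, y=0), (x=4, y=1)
  Distance 2: (x=2, y=0), (x=6, y=0), (x=5, y=1), (x=4, y=2)  <- goal reached here
One shortest path (2 moves): (x=4, y=0) -> (x=5, y=0) -> (x=5, y=1)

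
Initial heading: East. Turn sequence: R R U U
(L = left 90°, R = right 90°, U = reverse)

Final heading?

Answer: Final heading: West

Derivation:
Start: East
  R (right (90° clockwise)) -> South
  R (right (90° clockwise)) -> West
  U (U-turn (180°)) -> East
  U (U-turn (180°)) -> West
Final: West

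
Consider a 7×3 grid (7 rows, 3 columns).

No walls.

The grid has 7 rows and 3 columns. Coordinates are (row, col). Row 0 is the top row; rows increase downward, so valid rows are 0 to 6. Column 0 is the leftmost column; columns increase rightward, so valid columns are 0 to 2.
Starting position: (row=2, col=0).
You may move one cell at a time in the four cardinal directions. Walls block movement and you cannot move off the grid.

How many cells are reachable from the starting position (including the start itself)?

BFS flood-fill from (row=2, col=0):
  Distance 0: (row=2, col=0)
  Distance 1: (row=1, col=0), (row=2, col=1), (row=3, col=0)
  Distance 2: (row=0, col=0), (row=1, col=1), (row=2, col=2), (row=3, col=1), (row=4, col=0)
  Distance 3: (row=0, col=1), (row=1, col=2), (row=3, col=2), (row=4, col=1), (row=5, col=0)
  Distance 4: (row=0, col=2), (row=4, col=2), (row=5, col=1), (row=6, col=0)
  Distance 5: (row=5, col=2), (row=6, col=1)
  Distance 6: (row=6, col=2)
Total reachable: 21 (grid has 21 open cells total)

Answer: Reachable cells: 21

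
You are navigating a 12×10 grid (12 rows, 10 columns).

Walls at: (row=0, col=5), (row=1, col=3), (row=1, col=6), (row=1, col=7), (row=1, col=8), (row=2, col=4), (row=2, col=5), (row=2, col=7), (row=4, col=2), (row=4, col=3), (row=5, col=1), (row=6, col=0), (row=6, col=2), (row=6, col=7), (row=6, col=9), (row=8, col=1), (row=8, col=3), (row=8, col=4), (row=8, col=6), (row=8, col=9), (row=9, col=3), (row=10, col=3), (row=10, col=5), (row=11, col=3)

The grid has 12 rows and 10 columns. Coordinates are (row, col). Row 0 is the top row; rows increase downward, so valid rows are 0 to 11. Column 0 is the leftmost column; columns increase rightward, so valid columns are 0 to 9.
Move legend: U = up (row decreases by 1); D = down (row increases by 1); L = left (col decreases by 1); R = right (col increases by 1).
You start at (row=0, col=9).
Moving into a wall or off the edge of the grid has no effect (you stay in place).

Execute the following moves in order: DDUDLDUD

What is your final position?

Answer: Final position: (row=3, col=8)

Derivation:
Start: (row=0, col=9)
  D (down): (row=0, col=9) -> (row=1, col=9)
  D (down): (row=1, col=9) -> (row=2, col=9)
  U (up): (row=2, col=9) -> (row=1, col=9)
  D (down): (row=1, col=9) -> (row=2, col=9)
  L (left): (row=2, col=9) -> (row=2, col=8)
  D (down): (row=2, col=8) -> (row=3, col=8)
  U (up): (row=3, col=8) -> (row=2, col=8)
  D (down): (row=2, col=8) -> (row=3, col=8)
Final: (row=3, col=8)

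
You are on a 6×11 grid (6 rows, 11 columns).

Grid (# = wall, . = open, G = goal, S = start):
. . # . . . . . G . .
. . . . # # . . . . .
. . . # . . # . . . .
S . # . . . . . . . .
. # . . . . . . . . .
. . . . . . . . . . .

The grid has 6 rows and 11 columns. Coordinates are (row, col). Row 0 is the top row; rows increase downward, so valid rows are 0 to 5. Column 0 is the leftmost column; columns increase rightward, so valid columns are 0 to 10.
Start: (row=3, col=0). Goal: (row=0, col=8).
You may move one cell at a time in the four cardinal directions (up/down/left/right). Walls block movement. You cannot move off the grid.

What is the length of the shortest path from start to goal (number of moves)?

Answer: Shortest path length: 11

Derivation:
BFS from (row=3, col=0) until reaching (row=0, col=8):
  Distance 0: (row=3, col=0)
  Distance 1: (row=2, col=0), (row=3, col=1), (row=4, col=0)
  Distance 2: (row=1, col=0), (row=2, col=1), (row=5, col=0)
  Distance 3: (row=0, col=0), (row=1, col=1), (row=2, col=2), (row=5, col=1)
  Distance 4: (row=0, col=1), (row=1, col=2), (row=5, col=2)
  Distance 5: (row=1, col=3), (row=4, col=2), (row=5, col=3)
  Distance 6: (row=0, col=3), (row=4, col=3), (row=5, col=4)
  Distance 7: (row=0, col=4), (row=3, col=3), (row=4, col=4), (row=5, col=5)
  Distance 8: (row=0, col=5), (row=3, col=4), (row=4, col=5), (row=5, col=6)
  Distance 9: (row=0, col=6), (row=2, col=4), (row=3, col=5), (row=4, col=6), (row=5, col=7)
  Distance 10: (row=0, col=7), (row=1, col=6), (row=2, col=5), (row=3, col=6), (row=4, col=7), (row=5, col=8)
  Distance 11: (row=0, col=8), (row=1, col=7), (row=3, col=7), (row=4, col=8), (row=5, col=9)  <- goal reached here
One shortest path (11 moves): (row=3, col=0) -> (row=3, col=1) -> (row=2, col=1) -> (row=2, col=2) -> (row=1, col=2) -> (row=1, col=3) -> (row=0, col=3) -> (row=0, col=4) -> (row=0, col=5) -> (row=0, col=6) -> (row=0, col=7) -> (row=0, col=8)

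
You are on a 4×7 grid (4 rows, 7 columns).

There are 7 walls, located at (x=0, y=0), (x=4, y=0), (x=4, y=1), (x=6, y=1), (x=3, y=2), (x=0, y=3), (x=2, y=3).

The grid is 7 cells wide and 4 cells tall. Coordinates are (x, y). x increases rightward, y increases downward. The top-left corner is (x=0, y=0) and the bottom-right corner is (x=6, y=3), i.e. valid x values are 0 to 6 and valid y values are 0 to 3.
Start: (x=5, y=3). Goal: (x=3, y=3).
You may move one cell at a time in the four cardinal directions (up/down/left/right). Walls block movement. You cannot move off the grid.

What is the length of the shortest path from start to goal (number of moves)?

BFS from (x=5, y=3) until reaching (x=3, y=3):
  Distance 0: (x=5, y=3)
  Distance 1: (x=5, y=2), (x=4, y=3), (x=6, y=3)
  Distance 2: (x=5, y=1), (x=4, y=2), (x=6, y=2), (x=3, y=3)  <- goal reached here
One shortest path (2 moves): (x=5, y=3) -> (x=4, y=3) -> (x=3, y=3)

Answer: Shortest path length: 2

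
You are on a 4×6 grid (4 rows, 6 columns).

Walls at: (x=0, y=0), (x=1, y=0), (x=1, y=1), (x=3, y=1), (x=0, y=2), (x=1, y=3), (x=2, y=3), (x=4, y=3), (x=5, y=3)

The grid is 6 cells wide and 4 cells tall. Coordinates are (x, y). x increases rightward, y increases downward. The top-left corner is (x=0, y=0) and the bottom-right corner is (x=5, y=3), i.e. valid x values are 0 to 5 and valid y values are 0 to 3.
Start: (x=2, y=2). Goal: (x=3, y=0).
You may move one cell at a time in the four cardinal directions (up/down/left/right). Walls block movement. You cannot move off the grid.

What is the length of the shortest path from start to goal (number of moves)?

BFS from (x=2, y=2) until reaching (x=3, y=0):
  Distance 0: (x=2, y=2)
  Distance 1: (x=2, y=1), (x=1, y=2), (x=3, y=2)
  Distance 2: (x=2, y=0), (x=4, y=2), (x=3, y=3)
  Distance 3: (x=3, y=0), (x=4, y=1), (x=5, y=2)  <- goal reached here
One shortest path (3 moves): (x=2, y=2) -> (x=2, y=1) -> (x=2, y=0) -> (x=3, y=0)

Answer: Shortest path length: 3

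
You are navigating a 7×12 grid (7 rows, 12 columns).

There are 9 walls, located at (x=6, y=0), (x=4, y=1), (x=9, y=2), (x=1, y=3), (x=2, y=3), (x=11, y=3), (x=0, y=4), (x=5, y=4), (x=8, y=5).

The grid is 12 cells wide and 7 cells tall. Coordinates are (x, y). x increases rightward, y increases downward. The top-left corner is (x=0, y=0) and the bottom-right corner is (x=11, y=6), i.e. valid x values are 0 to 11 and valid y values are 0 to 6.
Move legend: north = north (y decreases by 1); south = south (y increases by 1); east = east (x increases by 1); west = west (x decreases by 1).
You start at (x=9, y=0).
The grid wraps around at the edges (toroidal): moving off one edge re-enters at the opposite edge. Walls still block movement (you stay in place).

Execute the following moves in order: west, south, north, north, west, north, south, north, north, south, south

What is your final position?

Start: (x=9, y=0)
  west (west): (x=9, y=0) -> (x=8, y=0)
  south (south): (x=8, y=0) -> (x=8, y=1)
  north (north): (x=8, y=1) -> (x=8, y=0)
  north (north): (x=8, y=0) -> (x=8, y=6)
  west (west): (x=8, y=6) -> (x=7, y=6)
  north (north): (x=7, y=6) -> (x=7, y=5)
  south (south): (x=7, y=5) -> (x=7, y=6)
  north (north): (x=7, y=6) -> (x=7, y=5)
  north (north): (x=7, y=5) -> (x=7, y=4)
  south (south): (x=7, y=4) -> (x=7, y=5)
  south (south): (x=7, y=5) -> (x=7, y=6)
Final: (x=7, y=6)

Answer: Final position: (x=7, y=6)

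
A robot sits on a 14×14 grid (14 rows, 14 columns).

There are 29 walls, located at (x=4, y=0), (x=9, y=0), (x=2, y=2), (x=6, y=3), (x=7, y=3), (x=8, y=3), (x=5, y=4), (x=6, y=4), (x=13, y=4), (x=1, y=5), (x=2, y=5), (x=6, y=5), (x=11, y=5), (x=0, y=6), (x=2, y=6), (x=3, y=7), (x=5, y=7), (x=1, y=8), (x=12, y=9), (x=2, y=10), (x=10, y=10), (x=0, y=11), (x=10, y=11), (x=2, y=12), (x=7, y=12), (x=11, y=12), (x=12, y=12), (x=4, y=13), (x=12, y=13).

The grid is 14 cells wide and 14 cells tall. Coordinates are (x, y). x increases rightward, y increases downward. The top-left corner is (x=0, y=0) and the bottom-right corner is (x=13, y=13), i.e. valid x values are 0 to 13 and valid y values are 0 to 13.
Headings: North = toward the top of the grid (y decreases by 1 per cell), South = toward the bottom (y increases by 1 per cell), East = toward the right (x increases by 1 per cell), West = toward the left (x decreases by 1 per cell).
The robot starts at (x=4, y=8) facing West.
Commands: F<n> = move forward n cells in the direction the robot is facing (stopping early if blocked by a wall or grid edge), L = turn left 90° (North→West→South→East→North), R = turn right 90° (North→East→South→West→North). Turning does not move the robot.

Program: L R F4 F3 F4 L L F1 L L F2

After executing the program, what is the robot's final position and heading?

Answer: Final position: (x=2, y=8), facing West

Derivation:
Start: (x=4, y=8), facing West
  L: turn left, now facing South
  R: turn right, now facing West
  F4: move forward 2/4 (blocked), now at (x=2, y=8)
  F3: move forward 0/3 (blocked), now at (x=2, y=8)
  F4: move forward 0/4 (blocked), now at (x=2, y=8)
  L: turn left, now facing South
  L: turn left, now facing East
  F1: move forward 1, now at (x=3, y=8)
  L: turn left, now facing North
  L: turn left, now facing West
  F2: move forward 1/2 (blocked), now at (x=2, y=8)
Final: (x=2, y=8), facing West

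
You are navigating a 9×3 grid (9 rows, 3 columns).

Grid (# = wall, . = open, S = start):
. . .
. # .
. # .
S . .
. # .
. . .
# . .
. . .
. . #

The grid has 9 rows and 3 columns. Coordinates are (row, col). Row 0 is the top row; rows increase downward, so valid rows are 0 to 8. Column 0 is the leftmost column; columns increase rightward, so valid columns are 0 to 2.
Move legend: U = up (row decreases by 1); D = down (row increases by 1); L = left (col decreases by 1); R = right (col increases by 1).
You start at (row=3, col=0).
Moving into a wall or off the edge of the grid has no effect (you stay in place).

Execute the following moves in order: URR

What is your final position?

Answer: Final position: (row=2, col=0)

Derivation:
Start: (row=3, col=0)
  U (up): (row=3, col=0) -> (row=2, col=0)
  R (right): blocked, stay at (row=2, col=0)
  R (right): blocked, stay at (row=2, col=0)
Final: (row=2, col=0)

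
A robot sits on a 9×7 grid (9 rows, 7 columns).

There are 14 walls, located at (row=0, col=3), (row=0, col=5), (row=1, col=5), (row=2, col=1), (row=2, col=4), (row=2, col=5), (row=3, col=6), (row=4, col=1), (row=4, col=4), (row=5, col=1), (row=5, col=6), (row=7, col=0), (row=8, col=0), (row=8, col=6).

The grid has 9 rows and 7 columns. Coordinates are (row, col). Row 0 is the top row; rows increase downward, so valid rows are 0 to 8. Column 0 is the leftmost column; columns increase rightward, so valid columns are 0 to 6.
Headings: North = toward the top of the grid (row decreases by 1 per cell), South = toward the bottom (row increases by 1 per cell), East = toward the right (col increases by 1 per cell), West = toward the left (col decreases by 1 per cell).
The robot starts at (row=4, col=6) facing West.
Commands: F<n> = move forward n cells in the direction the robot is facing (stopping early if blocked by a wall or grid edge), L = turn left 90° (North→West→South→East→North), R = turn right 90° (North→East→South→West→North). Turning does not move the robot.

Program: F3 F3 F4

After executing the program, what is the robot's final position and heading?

Start: (row=4, col=6), facing West
  F3: move forward 1/3 (blocked), now at (row=4, col=5)
  F3: move forward 0/3 (blocked), now at (row=4, col=5)
  F4: move forward 0/4 (blocked), now at (row=4, col=5)
Final: (row=4, col=5), facing West

Answer: Final position: (row=4, col=5), facing West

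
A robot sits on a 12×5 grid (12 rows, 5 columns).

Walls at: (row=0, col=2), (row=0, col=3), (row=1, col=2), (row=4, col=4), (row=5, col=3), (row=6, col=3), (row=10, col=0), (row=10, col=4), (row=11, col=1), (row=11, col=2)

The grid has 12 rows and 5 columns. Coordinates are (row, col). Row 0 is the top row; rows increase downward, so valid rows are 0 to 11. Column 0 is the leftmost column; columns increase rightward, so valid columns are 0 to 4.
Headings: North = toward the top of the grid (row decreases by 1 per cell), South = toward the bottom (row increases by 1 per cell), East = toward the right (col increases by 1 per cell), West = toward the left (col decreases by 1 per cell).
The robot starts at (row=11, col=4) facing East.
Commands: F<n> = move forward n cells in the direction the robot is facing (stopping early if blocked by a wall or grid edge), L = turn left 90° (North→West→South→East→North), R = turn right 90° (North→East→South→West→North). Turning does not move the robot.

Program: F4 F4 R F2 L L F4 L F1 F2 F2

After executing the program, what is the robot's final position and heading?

Answer: Final position: (row=11, col=3), facing West

Derivation:
Start: (row=11, col=4), facing East
  F4: move forward 0/4 (blocked), now at (row=11, col=4)
  F4: move forward 0/4 (blocked), now at (row=11, col=4)
  R: turn right, now facing South
  F2: move forward 0/2 (blocked), now at (row=11, col=4)
  L: turn left, now facing East
  L: turn left, now facing North
  F4: move forward 0/4 (blocked), now at (row=11, col=4)
  L: turn left, now facing West
  F1: move forward 1, now at (row=11, col=3)
  F2: move forward 0/2 (blocked), now at (row=11, col=3)
  F2: move forward 0/2 (blocked), now at (row=11, col=3)
Final: (row=11, col=3), facing West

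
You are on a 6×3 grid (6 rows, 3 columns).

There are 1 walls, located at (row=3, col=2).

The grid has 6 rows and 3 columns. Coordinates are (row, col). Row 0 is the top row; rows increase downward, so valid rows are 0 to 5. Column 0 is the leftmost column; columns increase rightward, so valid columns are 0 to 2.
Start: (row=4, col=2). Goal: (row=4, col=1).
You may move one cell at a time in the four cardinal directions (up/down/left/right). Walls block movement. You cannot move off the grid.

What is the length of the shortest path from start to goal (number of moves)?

BFS from (row=4, col=2) until reaching (row=4, col=1):
  Distance 0: (row=4, col=2)
  Distance 1: (row=4, col=1), (row=5, col=2)  <- goal reached here
One shortest path (1 moves): (row=4, col=2) -> (row=4, col=1)

Answer: Shortest path length: 1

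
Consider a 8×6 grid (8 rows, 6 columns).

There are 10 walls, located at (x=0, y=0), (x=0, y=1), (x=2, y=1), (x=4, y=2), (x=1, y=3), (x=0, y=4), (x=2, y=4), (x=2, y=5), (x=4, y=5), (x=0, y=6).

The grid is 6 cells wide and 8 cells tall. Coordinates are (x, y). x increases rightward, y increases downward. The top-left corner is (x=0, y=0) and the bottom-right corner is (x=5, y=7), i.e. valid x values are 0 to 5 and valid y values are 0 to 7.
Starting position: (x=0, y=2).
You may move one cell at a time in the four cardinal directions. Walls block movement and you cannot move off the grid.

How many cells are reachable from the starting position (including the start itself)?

Answer: Reachable cells: 38

Derivation:
BFS flood-fill from (x=0, y=2):
  Distance 0: (x=0, y=2)
  Distance 1: (x=1, y=2), (x=0, y=3)
  Distance 2: (x=1, y=1), (x=2, y=2)
  Distance 3: (x=1, y=0), (x=3, y=2), (x=2, y=3)
  Distance 4: (x=2, y=0), (x=3, y=1), (x=3, y=3)
  Distance 5: (x=3, y=0), (x=4, y=1), (x=4, y=3), (x=3, y=4)
  Distance 6: (x=4, y=0), (x=5, y=1), (x=5, y=3), (x=4, y=4), (x=3, y=5)
  Distance 7: (x=5, y=0), (x=5, y=2), (x=5, y=4), (x=3, y=6)
  Distance 8: (x=5, y=5), (x=2, y=6), (x=4, y=6), (x=3, y=7)
  Distance 9: (x=1, y=6), (x=5, y=6), (x=2, y=7), (x=4, y=7)
  Distance 10: (x=1, y=5), (x=1, y=7), (x=5, y=7)
  Distance 11: (x=1, y=4), (x=0, y=5), (x=0, y=7)
Total reachable: 38 (grid has 38 open cells total)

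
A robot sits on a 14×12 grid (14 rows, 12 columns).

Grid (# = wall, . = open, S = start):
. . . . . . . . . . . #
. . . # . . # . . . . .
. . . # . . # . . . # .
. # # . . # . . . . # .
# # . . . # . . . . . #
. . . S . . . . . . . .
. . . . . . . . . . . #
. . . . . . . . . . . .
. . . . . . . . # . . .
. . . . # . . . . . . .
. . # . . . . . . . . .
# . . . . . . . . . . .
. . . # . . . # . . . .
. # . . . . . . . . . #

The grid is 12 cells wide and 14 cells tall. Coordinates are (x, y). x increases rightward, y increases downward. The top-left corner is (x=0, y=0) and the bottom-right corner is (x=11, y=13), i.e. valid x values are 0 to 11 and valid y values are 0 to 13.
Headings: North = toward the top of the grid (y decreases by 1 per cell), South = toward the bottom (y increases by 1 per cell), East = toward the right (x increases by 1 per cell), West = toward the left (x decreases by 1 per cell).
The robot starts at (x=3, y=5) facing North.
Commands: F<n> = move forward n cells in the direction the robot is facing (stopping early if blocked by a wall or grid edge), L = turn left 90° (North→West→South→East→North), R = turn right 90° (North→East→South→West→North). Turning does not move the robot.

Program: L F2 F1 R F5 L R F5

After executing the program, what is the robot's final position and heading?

Answer: Final position: (x=0, y=5), facing North

Derivation:
Start: (x=3, y=5), facing North
  L: turn left, now facing West
  F2: move forward 2, now at (x=1, y=5)
  F1: move forward 1, now at (x=0, y=5)
  R: turn right, now facing North
  F5: move forward 0/5 (blocked), now at (x=0, y=5)
  L: turn left, now facing West
  R: turn right, now facing North
  F5: move forward 0/5 (blocked), now at (x=0, y=5)
Final: (x=0, y=5), facing North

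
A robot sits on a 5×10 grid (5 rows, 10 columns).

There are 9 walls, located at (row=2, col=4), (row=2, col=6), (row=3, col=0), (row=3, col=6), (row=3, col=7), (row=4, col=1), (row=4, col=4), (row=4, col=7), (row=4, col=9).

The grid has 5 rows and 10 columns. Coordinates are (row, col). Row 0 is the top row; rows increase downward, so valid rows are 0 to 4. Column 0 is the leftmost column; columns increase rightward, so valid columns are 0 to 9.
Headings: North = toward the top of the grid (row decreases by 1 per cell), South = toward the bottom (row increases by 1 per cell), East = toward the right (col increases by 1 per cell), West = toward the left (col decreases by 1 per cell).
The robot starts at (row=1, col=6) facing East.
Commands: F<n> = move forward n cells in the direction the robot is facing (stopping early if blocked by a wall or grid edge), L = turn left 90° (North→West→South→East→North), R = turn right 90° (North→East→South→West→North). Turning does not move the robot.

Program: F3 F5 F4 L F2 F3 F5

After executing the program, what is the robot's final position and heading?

Answer: Final position: (row=0, col=9), facing North

Derivation:
Start: (row=1, col=6), facing East
  F3: move forward 3, now at (row=1, col=9)
  F5: move forward 0/5 (blocked), now at (row=1, col=9)
  F4: move forward 0/4 (blocked), now at (row=1, col=9)
  L: turn left, now facing North
  F2: move forward 1/2 (blocked), now at (row=0, col=9)
  F3: move forward 0/3 (blocked), now at (row=0, col=9)
  F5: move forward 0/5 (blocked), now at (row=0, col=9)
Final: (row=0, col=9), facing North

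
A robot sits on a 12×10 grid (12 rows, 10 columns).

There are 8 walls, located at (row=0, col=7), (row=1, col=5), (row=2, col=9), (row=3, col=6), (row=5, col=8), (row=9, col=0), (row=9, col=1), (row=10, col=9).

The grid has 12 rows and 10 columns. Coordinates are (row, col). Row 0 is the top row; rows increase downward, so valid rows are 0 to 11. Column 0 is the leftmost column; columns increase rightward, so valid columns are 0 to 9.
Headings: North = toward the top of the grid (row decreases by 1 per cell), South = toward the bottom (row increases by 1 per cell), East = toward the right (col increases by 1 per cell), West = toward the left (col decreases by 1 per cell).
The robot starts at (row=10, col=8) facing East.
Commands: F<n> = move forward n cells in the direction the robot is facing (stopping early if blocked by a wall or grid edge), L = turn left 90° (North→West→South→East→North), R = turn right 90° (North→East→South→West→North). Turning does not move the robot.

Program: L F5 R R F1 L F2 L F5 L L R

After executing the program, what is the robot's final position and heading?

Start: (row=10, col=8), facing East
  L: turn left, now facing North
  F5: move forward 4/5 (blocked), now at (row=6, col=8)
  R: turn right, now facing East
  R: turn right, now facing South
  F1: move forward 1, now at (row=7, col=8)
  L: turn left, now facing East
  F2: move forward 1/2 (blocked), now at (row=7, col=9)
  L: turn left, now facing North
  F5: move forward 4/5 (blocked), now at (row=3, col=9)
  L: turn left, now facing West
  L: turn left, now facing South
  R: turn right, now facing West
Final: (row=3, col=9), facing West

Answer: Final position: (row=3, col=9), facing West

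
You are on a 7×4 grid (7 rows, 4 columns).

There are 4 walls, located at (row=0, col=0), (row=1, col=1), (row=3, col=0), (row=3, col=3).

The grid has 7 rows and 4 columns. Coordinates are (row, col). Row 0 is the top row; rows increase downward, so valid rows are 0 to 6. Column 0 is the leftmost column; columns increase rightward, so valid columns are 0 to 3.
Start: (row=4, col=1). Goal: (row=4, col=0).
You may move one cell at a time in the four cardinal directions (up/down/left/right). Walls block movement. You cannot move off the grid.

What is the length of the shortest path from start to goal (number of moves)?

BFS from (row=4, col=1) until reaching (row=4, col=0):
  Distance 0: (row=4, col=1)
  Distance 1: (row=3, col=1), (row=4, col=0), (row=4, col=2), (row=5, col=1)  <- goal reached here
One shortest path (1 moves): (row=4, col=1) -> (row=4, col=0)

Answer: Shortest path length: 1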